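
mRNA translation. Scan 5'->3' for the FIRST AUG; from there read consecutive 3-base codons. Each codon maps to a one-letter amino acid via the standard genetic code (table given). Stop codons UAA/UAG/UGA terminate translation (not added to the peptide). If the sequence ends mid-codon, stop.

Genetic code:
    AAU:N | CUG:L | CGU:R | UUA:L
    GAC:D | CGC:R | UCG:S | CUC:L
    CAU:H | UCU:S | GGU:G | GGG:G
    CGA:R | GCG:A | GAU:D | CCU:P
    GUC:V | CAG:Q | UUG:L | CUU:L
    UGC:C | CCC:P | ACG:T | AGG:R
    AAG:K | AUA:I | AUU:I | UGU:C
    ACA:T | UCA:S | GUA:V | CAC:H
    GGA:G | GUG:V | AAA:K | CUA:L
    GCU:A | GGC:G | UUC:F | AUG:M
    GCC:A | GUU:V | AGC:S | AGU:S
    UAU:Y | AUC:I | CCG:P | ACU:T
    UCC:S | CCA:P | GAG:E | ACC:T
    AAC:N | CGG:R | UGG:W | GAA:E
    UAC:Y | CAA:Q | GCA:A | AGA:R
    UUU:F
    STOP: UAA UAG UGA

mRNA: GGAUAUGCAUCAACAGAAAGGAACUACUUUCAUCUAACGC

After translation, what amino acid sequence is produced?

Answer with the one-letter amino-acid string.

start AUG at pos 4
pos 4: AUG -> M; peptide=M
pos 7: CAU -> H; peptide=MH
pos 10: CAA -> Q; peptide=MHQ
pos 13: CAG -> Q; peptide=MHQQ
pos 16: AAA -> K; peptide=MHQQK
pos 19: GGA -> G; peptide=MHQQKG
pos 22: ACU -> T; peptide=MHQQKGT
pos 25: ACU -> T; peptide=MHQQKGTT
pos 28: UUC -> F; peptide=MHQQKGTTF
pos 31: AUC -> I; peptide=MHQQKGTTFI
pos 34: UAA -> STOP

Answer: MHQQKGTTFI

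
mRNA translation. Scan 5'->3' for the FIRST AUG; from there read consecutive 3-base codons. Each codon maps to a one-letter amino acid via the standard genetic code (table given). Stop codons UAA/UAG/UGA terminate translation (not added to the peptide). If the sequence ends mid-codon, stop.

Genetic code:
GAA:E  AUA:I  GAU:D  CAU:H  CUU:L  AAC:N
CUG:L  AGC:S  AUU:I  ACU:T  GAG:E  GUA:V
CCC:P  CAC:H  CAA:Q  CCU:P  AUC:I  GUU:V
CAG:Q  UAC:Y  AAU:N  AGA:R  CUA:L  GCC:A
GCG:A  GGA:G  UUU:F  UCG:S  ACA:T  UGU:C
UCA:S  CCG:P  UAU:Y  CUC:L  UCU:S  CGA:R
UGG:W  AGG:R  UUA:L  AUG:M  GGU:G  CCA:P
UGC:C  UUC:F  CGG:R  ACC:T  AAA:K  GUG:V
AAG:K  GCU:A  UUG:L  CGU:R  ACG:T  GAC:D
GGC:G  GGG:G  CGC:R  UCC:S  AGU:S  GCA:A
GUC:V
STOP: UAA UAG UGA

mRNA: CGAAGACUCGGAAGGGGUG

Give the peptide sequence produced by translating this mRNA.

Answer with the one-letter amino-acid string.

no AUG start codon found

Answer: (empty: no AUG start codon)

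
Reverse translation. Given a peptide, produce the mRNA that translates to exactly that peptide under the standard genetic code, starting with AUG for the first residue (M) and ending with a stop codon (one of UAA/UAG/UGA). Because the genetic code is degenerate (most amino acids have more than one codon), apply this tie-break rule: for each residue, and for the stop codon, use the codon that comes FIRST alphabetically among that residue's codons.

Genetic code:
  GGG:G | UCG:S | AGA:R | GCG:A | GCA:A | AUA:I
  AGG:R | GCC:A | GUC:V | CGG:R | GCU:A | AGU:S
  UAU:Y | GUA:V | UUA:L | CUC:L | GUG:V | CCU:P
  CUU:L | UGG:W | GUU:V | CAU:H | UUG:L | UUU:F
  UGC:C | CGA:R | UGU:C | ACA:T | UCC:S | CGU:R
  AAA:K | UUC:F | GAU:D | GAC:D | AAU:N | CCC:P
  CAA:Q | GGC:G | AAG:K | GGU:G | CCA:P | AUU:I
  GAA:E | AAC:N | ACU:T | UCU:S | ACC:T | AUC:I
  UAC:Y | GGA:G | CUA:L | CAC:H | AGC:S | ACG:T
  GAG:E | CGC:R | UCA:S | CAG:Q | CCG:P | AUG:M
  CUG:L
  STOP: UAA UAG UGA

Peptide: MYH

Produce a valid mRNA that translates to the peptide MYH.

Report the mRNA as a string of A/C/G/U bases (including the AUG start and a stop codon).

Answer: mRNA: AUGUACCACUAA

Derivation:
residue 1: M -> AUG (start codon)
residue 2: Y codons sorted = UAC,UAU -> pick first = UAC
residue 3: H codons sorted = CAC,CAU -> pick first = CAC
terminator: stop codons sorted = UAA,UAG,UGA -> pick first = UAA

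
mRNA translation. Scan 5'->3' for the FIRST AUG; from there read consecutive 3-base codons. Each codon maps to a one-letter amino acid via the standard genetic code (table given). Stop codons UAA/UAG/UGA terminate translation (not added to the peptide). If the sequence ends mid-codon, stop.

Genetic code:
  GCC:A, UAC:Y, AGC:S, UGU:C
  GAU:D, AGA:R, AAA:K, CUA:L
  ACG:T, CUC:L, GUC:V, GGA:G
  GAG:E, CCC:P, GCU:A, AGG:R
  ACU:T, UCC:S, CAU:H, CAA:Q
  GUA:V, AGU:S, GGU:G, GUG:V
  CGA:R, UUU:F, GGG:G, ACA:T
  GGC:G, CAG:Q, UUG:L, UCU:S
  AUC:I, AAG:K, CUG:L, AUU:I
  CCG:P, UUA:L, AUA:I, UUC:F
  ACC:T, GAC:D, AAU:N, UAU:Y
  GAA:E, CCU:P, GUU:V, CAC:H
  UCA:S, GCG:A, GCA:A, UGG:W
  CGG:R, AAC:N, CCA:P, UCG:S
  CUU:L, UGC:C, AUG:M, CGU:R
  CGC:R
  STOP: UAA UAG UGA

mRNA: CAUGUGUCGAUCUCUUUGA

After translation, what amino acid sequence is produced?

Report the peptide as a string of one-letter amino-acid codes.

Answer: MCRSL

Derivation:
start AUG at pos 1
pos 1: AUG -> M; peptide=M
pos 4: UGU -> C; peptide=MC
pos 7: CGA -> R; peptide=MCR
pos 10: UCU -> S; peptide=MCRS
pos 13: CUU -> L; peptide=MCRSL
pos 16: UGA -> STOP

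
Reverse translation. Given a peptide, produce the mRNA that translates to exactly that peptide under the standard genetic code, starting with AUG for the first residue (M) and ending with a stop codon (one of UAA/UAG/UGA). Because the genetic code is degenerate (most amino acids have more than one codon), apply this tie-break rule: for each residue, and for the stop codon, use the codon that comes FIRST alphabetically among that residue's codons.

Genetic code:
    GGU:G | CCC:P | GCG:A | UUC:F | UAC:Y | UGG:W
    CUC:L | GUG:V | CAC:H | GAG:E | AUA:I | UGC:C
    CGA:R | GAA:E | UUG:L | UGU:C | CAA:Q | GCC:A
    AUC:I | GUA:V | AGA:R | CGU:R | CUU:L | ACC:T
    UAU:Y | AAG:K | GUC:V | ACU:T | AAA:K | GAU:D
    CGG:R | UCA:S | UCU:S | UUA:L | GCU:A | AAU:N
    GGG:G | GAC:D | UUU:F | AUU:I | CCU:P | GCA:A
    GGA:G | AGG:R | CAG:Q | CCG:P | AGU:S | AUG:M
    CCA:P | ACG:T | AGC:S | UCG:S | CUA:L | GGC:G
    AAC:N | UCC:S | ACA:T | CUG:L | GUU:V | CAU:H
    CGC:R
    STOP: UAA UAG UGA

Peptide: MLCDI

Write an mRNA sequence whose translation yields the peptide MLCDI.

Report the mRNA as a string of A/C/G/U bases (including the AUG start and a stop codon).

Answer: mRNA: AUGCUAUGCGACAUAUAA

Derivation:
residue 1: M -> AUG (start codon)
residue 2: L codons sorted = CUA,CUC,CUG,CUU,UUA,UUG -> pick first = CUA
residue 3: C codons sorted = UGC,UGU -> pick first = UGC
residue 4: D codons sorted = GAC,GAU -> pick first = GAC
residue 5: I codons sorted = AUA,AUC,AUU -> pick first = AUA
terminator: stop codons sorted = UAA,UAG,UGA -> pick first = UAA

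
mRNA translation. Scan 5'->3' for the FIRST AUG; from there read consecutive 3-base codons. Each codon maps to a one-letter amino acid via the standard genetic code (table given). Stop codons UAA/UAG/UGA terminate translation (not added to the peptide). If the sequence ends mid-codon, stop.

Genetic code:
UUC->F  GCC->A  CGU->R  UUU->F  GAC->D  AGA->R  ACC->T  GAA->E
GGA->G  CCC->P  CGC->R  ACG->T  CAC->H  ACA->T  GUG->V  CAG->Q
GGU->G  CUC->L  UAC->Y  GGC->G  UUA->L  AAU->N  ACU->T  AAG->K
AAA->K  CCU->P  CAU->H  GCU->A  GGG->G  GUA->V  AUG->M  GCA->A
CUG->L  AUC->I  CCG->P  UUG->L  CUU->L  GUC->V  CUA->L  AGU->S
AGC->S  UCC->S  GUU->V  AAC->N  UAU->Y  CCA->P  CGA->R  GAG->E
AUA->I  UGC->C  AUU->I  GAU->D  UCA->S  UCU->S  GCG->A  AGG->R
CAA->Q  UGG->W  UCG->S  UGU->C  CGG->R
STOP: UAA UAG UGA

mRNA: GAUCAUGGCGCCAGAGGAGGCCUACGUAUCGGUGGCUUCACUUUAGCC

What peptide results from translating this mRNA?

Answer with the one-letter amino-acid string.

Answer: MAPEEAYVSVASL

Derivation:
start AUG at pos 4
pos 4: AUG -> M; peptide=M
pos 7: GCG -> A; peptide=MA
pos 10: CCA -> P; peptide=MAP
pos 13: GAG -> E; peptide=MAPE
pos 16: GAG -> E; peptide=MAPEE
pos 19: GCC -> A; peptide=MAPEEA
pos 22: UAC -> Y; peptide=MAPEEAY
pos 25: GUA -> V; peptide=MAPEEAYV
pos 28: UCG -> S; peptide=MAPEEAYVS
pos 31: GUG -> V; peptide=MAPEEAYVSV
pos 34: GCU -> A; peptide=MAPEEAYVSVA
pos 37: UCA -> S; peptide=MAPEEAYVSVAS
pos 40: CUU -> L; peptide=MAPEEAYVSVASL
pos 43: UAG -> STOP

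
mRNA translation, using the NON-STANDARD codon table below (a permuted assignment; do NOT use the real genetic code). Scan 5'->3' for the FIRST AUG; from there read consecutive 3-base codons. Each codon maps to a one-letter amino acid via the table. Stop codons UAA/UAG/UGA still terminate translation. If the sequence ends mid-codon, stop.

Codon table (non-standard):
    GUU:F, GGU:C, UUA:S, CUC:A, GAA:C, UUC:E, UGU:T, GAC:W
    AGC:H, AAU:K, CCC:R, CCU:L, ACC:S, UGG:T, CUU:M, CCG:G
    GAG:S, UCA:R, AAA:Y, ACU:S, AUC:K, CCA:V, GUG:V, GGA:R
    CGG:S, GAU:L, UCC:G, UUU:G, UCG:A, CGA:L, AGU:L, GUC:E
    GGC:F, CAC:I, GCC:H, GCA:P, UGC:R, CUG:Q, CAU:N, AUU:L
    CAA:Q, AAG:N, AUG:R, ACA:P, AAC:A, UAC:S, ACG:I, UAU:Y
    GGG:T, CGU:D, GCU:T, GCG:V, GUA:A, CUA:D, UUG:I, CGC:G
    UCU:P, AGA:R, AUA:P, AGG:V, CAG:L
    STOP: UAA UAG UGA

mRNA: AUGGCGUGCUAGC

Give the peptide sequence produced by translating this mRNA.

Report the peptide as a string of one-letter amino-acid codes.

Answer: RVR

Derivation:
start AUG at pos 0
pos 0: AUG -> R; peptide=R
pos 3: GCG -> V; peptide=RV
pos 6: UGC -> R; peptide=RVR
pos 9: UAG -> STOP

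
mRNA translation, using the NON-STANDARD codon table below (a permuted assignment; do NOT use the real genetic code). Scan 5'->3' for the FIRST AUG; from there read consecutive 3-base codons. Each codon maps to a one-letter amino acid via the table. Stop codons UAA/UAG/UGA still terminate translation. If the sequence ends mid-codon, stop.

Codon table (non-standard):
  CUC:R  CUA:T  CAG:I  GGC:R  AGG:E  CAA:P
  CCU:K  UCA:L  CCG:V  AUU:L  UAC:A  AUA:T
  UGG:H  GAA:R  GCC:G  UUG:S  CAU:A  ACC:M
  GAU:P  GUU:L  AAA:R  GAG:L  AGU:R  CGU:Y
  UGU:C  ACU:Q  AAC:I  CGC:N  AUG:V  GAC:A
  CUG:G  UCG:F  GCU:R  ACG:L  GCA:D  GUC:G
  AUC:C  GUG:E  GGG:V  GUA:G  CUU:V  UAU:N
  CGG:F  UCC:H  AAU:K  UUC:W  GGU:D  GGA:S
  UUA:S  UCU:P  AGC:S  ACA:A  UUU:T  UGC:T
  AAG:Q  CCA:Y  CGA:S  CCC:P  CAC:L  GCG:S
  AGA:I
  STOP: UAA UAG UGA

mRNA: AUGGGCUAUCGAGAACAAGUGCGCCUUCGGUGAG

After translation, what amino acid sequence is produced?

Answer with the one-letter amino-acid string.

Answer: VRNSRPENVF

Derivation:
start AUG at pos 0
pos 0: AUG -> V; peptide=V
pos 3: GGC -> R; peptide=VR
pos 6: UAU -> N; peptide=VRN
pos 9: CGA -> S; peptide=VRNS
pos 12: GAA -> R; peptide=VRNSR
pos 15: CAA -> P; peptide=VRNSRP
pos 18: GUG -> E; peptide=VRNSRPE
pos 21: CGC -> N; peptide=VRNSRPEN
pos 24: CUU -> V; peptide=VRNSRPENV
pos 27: CGG -> F; peptide=VRNSRPENVF
pos 30: UGA -> STOP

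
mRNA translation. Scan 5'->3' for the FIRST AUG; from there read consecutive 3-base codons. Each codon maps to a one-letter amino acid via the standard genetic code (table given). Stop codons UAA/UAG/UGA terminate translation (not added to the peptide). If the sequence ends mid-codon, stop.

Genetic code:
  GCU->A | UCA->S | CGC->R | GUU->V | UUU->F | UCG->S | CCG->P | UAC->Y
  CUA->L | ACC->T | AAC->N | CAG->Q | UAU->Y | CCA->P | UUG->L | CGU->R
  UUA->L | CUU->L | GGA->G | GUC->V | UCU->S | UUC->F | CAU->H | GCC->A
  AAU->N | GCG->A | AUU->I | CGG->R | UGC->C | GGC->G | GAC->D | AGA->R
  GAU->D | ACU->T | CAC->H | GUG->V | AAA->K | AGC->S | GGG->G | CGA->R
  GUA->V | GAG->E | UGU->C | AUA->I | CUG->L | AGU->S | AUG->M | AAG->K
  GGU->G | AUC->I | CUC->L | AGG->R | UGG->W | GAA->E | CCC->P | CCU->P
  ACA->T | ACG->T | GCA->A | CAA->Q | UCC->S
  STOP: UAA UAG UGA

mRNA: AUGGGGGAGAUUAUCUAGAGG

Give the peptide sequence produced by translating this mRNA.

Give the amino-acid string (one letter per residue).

start AUG at pos 0
pos 0: AUG -> M; peptide=M
pos 3: GGG -> G; peptide=MG
pos 6: GAG -> E; peptide=MGE
pos 9: AUU -> I; peptide=MGEI
pos 12: AUC -> I; peptide=MGEII
pos 15: UAG -> STOP

Answer: MGEII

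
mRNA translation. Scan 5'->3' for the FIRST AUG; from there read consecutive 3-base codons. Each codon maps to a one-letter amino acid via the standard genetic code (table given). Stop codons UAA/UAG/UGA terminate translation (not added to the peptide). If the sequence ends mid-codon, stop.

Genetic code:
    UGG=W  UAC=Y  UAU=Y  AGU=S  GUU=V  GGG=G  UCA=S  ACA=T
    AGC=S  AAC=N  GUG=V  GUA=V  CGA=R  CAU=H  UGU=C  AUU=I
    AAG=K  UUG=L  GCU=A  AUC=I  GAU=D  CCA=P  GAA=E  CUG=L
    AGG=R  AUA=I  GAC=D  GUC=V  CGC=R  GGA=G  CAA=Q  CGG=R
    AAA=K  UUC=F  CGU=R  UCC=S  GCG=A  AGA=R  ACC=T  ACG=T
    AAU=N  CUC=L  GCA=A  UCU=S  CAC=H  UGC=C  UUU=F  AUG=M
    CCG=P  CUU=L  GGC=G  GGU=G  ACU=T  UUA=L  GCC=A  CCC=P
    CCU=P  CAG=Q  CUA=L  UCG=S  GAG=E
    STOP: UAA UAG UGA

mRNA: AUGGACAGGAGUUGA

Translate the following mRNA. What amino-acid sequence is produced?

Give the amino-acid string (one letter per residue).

Answer: MDRS

Derivation:
start AUG at pos 0
pos 0: AUG -> M; peptide=M
pos 3: GAC -> D; peptide=MD
pos 6: AGG -> R; peptide=MDR
pos 9: AGU -> S; peptide=MDRS
pos 12: UGA -> STOP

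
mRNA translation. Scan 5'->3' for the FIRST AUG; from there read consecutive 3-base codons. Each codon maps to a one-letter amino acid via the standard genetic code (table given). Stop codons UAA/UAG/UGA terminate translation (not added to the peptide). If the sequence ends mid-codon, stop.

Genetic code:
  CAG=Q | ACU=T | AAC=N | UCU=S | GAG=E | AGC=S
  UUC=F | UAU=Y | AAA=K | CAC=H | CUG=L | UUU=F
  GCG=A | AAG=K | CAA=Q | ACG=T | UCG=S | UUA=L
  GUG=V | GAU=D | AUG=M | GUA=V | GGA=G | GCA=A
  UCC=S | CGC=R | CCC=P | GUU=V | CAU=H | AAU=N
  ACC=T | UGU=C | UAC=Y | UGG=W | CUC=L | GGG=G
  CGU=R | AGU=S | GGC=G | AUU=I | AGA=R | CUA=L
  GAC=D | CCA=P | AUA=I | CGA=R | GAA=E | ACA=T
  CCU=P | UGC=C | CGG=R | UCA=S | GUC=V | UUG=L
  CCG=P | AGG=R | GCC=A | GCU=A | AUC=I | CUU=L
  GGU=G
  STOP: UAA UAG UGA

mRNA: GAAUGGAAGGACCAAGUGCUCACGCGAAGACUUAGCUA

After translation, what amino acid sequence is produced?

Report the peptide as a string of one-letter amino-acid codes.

start AUG at pos 2
pos 2: AUG -> M; peptide=M
pos 5: GAA -> E; peptide=ME
pos 8: GGA -> G; peptide=MEG
pos 11: CCA -> P; peptide=MEGP
pos 14: AGU -> S; peptide=MEGPS
pos 17: GCU -> A; peptide=MEGPSA
pos 20: CAC -> H; peptide=MEGPSAH
pos 23: GCG -> A; peptide=MEGPSAHA
pos 26: AAG -> K; peptide=MEGPSAHAK
pos 29: ACU -> T; peptide=MEGPSAHAKT
pos 32: UAG -> STOP

Answer: MEGPSAHAKT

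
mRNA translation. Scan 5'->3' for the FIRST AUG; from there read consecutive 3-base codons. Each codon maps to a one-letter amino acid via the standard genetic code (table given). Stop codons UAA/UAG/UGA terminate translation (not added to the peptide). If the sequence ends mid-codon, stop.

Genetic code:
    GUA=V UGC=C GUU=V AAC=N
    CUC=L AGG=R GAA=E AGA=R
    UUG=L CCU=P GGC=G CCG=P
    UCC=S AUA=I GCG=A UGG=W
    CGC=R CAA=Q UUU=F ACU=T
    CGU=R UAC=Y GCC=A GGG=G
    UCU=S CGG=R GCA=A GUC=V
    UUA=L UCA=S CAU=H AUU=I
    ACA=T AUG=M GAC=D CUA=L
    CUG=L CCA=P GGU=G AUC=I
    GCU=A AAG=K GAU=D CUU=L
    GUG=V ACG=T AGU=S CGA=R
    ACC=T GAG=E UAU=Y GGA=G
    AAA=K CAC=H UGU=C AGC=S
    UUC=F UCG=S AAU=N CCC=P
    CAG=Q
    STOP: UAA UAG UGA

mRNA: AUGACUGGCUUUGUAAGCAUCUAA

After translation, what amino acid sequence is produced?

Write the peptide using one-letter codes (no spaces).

start AUG at pos 0
pos 0: AUG -> M; peptide=M
pos 3: ACU -> T; peptide=MT
pos 6: GGC -> G; peptide=MTG
pos 9: UUU -> F; peptide=MTGF
pos 12: GUA -> V; peptide=MTGFV
pos 15: AGC -> S; peptide=MTGFVS
pos 18: AUC -> I; peptide=MTGFVSI
pos 21: UAA -> STOP

Answer: MTGFVSI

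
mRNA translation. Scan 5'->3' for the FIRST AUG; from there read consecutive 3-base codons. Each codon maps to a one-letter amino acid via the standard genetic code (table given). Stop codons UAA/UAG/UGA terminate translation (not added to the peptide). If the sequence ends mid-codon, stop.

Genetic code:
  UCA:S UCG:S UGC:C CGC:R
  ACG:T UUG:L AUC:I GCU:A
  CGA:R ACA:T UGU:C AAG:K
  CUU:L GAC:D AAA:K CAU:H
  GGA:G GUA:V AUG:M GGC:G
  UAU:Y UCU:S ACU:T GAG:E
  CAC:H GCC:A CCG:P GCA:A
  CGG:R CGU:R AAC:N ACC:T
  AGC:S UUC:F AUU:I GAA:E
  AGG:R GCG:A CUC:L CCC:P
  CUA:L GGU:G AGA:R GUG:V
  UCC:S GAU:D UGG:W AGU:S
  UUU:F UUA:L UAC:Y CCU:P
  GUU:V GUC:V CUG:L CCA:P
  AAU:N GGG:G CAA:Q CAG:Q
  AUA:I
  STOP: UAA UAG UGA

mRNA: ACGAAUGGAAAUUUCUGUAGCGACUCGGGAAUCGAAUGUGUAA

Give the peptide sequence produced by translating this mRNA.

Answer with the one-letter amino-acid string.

start AUG at pos 4
pos 4: AUG -> M; peptide=M
pos 7: GAA -> E; peptide=ME
pos 10: AUU -> I; peptide=MEI
pos 13: UCU -> S; peptide=MEIS
pos 16: GUA -> V; peptide=MEISV
pos 19: GCG -> A; peptide=MEISVA
pos 22: ACU -> T; peptide=MEISVAT
pos 25: CGG -> R; peptide=MEISVATR
pos 28: GAA -> E; peptide=MEISVATRE
pos 31: UCG -> S; peptide=MEISVATRES
pos 34: AAU -> N; peptide=MEISVATRESN
pos 37: GUG -> V; peptide=MEISVATRESNV
pos 40: UAA -> STOP

Answer: MEISVATRESNV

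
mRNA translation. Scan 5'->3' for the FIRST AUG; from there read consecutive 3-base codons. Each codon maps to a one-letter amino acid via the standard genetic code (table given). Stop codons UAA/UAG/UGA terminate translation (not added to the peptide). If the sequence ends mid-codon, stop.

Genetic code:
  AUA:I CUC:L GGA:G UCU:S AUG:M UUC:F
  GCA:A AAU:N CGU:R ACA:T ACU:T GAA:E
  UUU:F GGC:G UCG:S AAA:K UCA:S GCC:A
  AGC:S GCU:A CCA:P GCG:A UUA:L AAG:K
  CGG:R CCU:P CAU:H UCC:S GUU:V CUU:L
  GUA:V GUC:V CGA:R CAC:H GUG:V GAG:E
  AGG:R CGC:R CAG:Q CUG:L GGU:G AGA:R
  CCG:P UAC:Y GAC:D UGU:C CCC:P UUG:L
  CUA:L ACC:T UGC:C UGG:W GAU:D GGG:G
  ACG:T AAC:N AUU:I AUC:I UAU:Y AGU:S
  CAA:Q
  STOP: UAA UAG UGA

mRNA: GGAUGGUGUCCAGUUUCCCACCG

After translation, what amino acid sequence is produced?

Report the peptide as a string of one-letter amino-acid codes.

start AUG at pos 2
pos 2: AUG -> M; peptide=M
pos 5: GUG -> V; peptide=MV
pos 8: UCC -> S; peptide=MVS
pos 11: AGU -> S; peptide=MVSS
pos 14: UUC -> F; peptide=MVSSF
pos 17: CCA -> P; peptide=MVSSFP
pos 20: CCG -> P; peptide=MVSSFPP
pos 23: only 0 nt remain (<3), stop (end of mRNA)

Answer: MVSSFPP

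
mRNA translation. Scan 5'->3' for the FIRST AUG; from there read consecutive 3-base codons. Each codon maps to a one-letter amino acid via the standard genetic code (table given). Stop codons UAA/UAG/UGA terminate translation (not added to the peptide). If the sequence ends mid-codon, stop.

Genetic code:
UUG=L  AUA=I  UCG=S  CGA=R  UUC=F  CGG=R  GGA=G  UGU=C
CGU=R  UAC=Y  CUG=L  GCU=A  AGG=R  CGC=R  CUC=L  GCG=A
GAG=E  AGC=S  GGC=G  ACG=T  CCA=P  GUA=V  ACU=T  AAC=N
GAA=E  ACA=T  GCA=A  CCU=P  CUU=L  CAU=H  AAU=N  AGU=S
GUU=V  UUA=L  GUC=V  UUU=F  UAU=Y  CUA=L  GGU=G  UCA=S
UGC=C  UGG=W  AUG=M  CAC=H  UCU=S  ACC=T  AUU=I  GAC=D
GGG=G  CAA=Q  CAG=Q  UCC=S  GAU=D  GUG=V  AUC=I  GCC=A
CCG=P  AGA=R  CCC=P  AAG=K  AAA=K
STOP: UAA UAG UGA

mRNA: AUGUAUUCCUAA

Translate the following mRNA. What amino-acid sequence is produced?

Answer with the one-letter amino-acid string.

Answer: MYS

Derivation:
start AUG at pos 0
pos 0: AUG -> M; peptide=M
pos 3: UAU -> Y; peptide=MY
pos 6: UCC -> S; peptide=MYS
pos 9: UAA -> STOP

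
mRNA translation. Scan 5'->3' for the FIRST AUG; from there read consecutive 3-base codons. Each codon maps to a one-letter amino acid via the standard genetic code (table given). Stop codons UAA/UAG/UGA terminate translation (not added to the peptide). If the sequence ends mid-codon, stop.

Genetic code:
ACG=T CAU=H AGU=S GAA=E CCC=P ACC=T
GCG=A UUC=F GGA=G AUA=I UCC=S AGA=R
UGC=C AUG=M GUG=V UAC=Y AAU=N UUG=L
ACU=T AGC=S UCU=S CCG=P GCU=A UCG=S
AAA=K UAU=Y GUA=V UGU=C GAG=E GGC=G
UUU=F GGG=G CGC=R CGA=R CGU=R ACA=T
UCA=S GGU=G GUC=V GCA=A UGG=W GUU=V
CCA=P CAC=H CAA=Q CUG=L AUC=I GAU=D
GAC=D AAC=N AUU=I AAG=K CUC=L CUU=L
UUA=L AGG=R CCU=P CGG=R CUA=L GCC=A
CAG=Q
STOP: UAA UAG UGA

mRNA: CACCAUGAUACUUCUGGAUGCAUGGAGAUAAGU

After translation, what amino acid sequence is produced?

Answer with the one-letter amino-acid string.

Answer: MILLDAWR

Derivation:
start AUG at pos 4
pos 4: AUG -> M; peptide=M
pos 7: AUA -> I; peptide=MI
pos 10: CUU -> L; peptide=MIL
pos 13: CUG -> L; peptide=MILL
pos 16: GAU -> D; peptide=MILLD
pos 19: GCA -> A; peptide=MILLDA
pos 22: UGG -> W; peptide=MILLDAW
pos 25: AGA -> R; peptide=MILLDAWR
pos 28: UAA -> STOP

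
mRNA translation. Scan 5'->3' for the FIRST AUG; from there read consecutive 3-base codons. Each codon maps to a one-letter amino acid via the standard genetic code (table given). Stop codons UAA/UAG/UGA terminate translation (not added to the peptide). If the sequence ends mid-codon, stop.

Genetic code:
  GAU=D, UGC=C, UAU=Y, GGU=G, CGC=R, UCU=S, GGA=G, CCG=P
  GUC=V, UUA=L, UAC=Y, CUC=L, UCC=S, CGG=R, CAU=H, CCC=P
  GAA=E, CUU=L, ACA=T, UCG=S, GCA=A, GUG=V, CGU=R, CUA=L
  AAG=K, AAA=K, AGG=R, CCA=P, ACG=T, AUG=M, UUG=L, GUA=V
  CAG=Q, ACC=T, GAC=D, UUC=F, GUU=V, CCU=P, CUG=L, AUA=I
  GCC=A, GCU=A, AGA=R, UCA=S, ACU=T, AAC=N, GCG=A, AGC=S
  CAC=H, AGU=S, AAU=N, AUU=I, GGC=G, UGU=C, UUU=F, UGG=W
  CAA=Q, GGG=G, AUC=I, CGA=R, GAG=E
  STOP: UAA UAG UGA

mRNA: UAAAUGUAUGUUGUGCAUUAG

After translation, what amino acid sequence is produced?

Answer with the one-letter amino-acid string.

start AUG at pos 3
pos 3: AUG -> M; peptide=M
pos 6: UAU -> Y; peptide=MY
pos 9: GUU -> V; peptide=MYV
pos 12: GUG -> V; peptide=MYVV
pos 15: CAU -> H; peptide=MYVVH
pos 18: UAG -> STOP

Answer: MYVVH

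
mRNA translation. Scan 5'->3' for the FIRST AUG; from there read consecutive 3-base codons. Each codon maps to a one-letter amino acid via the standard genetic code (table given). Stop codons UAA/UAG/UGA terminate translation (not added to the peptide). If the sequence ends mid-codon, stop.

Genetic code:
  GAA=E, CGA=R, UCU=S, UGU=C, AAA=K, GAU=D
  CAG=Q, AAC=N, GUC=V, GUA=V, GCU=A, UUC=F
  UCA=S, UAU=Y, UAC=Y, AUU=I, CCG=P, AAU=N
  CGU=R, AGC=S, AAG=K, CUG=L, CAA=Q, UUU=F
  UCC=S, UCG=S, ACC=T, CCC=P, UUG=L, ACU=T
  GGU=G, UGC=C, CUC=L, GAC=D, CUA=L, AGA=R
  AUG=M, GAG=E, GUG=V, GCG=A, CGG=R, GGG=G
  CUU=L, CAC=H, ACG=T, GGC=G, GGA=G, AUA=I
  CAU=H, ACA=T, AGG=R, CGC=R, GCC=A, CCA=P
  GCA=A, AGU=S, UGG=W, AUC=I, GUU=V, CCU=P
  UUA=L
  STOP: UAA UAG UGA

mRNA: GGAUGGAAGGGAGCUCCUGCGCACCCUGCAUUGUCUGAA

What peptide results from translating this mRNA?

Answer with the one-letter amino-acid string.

start AUG at pos 2
pos 2: AUG -> M; peptide=M
pos 5: GAA -> E; peptide=ME
pos 8: GGG -> G; peptide=MEG
pos 11: AGC -> S; peptide=MEGS
pos 14: UCC -> S; peptide=MEGSS
pos 17: UGC -> C; peptide=MEGSSC
pos 20: GCA -> A; peptide=MEGSSCA
pos 23: CCC -> P; peptide=MEGSSCAP
pos 26: UGC -> C; peptide=MEGSSCAPC
pos 29: AUU -> I; peptide=MEGSSCAPCI
pos 32: GUC -> V; peptide=MEGSSCAPCIV
pos 35: UGA -> STOP

Answer: MEGSSCAPCIV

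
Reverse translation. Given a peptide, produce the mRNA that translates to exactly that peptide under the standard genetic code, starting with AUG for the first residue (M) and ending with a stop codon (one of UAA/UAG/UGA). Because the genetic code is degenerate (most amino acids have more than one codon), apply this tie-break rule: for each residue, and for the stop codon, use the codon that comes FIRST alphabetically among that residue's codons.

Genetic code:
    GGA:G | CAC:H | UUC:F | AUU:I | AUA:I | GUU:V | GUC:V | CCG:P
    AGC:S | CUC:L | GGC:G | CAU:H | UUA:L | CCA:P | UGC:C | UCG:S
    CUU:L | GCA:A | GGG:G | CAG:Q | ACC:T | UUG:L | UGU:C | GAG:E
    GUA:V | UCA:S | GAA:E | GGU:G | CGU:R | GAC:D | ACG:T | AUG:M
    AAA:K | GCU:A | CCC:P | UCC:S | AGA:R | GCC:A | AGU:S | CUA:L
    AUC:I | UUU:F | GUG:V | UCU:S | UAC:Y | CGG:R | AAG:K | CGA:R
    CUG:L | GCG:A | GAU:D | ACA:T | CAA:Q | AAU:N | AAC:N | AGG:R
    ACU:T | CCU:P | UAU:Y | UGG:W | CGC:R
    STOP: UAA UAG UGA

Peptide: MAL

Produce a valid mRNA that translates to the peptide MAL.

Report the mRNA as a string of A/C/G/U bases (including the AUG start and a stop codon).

residue 1: M -> AUG (start codon)
residue 2: A codons sorted = GCA,GCC,GCG,GCU -> pick first = GCA
residue 3: L codons sorted = CUA,CUC,CUG,CUU,UUA,UUG -> pick first = CUA
terminator: stop codons sorted = UAA,UAG,UGA -> pick first = UAA

Answer: mRNA: AUGGCACUAUAA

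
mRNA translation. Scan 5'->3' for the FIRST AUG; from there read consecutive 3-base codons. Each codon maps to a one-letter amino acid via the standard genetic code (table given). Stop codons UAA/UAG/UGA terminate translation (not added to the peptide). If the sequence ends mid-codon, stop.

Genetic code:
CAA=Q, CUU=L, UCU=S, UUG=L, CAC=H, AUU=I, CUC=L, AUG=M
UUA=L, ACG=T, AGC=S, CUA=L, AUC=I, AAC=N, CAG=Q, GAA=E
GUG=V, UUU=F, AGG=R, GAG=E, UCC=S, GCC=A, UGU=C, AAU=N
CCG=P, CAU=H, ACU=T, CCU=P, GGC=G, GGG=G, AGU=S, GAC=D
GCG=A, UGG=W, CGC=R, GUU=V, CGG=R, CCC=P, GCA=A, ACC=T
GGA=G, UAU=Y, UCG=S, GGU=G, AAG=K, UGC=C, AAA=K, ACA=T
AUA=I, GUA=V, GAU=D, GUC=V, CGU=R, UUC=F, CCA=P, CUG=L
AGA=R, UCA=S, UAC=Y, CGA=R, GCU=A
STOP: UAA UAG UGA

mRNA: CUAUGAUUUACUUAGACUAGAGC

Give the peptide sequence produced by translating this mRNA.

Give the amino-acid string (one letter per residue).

Answer: MIYLD

Derivation:
start AUG at pos 2
pos 2: AUG -> M; peptide=M
pos 5: AUU -> I; peptide=MI
pos 8: UAC -> Y; peptide=MIY
pos 11: UUA -> L; peptide=MIYL
pos 14: GAC -> D; peptide=MIYLD
pos 17: UAG -> STOP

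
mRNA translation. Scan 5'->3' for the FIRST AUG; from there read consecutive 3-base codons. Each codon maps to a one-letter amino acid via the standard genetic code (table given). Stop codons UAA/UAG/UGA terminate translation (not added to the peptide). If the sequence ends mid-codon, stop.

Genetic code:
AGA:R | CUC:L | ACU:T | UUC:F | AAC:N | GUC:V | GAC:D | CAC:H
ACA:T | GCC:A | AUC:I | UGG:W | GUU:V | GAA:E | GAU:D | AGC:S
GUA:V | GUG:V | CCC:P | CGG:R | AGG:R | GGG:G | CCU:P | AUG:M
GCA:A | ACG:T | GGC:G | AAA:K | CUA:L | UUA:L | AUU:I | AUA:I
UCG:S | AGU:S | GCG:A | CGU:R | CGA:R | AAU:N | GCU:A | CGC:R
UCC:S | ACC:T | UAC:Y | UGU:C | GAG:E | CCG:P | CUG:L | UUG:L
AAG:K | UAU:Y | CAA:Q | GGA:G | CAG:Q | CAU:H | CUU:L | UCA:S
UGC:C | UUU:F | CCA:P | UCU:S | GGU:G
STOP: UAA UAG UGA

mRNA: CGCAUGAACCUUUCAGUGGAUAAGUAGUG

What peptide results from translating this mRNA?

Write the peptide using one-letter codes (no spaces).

Answer: MNLSVDK

Derivation:
start AUG at pos 3
pos 3: AUG -> M; peptide=M
pos 6: AAC -> N; peptide=MN
pos 9: CUU -> L; peptide=MNL
pos 12: UCA -> S; peptide=MNLS
pos 15: GUG -> V; peptide=MNLSV
pos 18: GAU -> D; peptide=MNLSVD
pos 21: AAG -> K; peptide=MNLSVDK
pos 24: UAG -> STOP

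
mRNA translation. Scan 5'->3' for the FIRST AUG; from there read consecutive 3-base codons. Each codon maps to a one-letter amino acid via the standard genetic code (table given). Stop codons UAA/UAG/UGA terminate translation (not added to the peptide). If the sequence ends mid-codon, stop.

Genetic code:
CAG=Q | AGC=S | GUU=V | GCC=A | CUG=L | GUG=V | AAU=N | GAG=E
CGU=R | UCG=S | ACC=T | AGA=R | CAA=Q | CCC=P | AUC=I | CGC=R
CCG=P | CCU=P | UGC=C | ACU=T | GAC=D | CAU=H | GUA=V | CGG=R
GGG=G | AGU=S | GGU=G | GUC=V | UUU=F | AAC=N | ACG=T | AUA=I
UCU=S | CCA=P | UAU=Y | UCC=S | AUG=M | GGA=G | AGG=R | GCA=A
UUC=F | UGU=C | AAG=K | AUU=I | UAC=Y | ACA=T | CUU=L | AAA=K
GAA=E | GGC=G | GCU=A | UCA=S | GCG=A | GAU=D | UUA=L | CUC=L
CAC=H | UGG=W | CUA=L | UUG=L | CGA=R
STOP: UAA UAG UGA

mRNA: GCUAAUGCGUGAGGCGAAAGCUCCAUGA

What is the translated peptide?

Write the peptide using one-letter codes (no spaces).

Answer: MREAKAP

Derivation:
start AUG at pos 4
pos 4: AUG -> M; peptide=M
pos 7: CGU -> R; peptide=MR
pos 10: GAG -> E; peptide=MRE
pos 13: GCG -> A; peptide=MREA
pos 16: AAA -> K; peptide=MREAK
pos 19: GCU -> A; peptide=MREAKA
pos 22: CCA -> P; peptide=MREAKAP
pos 25: UGA -> STOP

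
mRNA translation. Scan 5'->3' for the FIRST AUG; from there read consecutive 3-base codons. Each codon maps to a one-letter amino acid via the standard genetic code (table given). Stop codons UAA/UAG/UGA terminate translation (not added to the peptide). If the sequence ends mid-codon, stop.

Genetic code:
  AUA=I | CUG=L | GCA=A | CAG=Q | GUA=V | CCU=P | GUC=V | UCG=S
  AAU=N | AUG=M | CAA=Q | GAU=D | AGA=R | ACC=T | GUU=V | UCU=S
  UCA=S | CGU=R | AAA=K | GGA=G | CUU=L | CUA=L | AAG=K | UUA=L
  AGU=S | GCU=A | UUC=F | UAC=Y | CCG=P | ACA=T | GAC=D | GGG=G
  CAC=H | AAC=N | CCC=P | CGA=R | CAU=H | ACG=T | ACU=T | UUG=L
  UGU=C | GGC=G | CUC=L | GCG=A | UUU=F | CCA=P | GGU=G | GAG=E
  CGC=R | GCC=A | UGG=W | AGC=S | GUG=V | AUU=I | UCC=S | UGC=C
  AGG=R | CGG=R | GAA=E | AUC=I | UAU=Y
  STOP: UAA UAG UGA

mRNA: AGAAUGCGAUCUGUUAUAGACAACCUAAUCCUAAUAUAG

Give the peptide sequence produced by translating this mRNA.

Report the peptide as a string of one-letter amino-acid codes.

start AUG at pos 3
pos 3: AUG -> M; peptide=M
pos 6: CGA -> R; peptide=MR
pos 9: UCU -> S; peptide=MRS
pos 12: GUU -> V; peptide=MRSV
pos 15: AUA -> I; peptide=MRSVI
pos 18: GAC -> D; peptide=MRSVID
pos 21: AAC -> N; peptide=MRSVIDN
pos 24: CUA -> L; peptide=MRSVIDNL
pos 27: AUC -> I; peptide=MRSVIDNLI
pos 30: CUA -> L; peptide=MRSVIDNLIL
pos 33: AUA -> I; peptide=MRSVIDNLILI
pos 36: UAG -> STOP

Answer: MRSVIDNLILI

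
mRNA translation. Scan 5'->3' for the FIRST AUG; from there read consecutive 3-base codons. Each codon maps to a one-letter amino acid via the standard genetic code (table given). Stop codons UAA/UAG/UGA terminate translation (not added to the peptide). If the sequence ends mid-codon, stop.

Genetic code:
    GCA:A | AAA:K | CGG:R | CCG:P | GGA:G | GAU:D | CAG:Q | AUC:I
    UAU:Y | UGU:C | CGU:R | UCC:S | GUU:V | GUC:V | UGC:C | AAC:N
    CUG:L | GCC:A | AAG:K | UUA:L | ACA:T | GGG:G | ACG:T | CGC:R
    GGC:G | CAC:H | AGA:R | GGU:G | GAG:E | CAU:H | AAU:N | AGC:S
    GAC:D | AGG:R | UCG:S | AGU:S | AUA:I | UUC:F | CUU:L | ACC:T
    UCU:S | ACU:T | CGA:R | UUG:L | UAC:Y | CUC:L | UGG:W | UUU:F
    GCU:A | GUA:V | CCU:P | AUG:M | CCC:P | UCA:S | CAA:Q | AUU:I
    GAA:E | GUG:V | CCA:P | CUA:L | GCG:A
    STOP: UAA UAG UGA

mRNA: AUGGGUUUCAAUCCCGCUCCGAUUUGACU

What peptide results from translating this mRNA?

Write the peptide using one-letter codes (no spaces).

Answer: MGFNPAPI

Derivation:
start AUG at pos 0
pos 0: AUG -> M; peptide=M
pos 3: GGU -> G; peptide=MG
pos 6: UUC -> F; peptide=MGF
pos 9: AAU -> N; peptide=MGFN
pos 12: CCC -> P; peptide=MGFNP
pos 15: GCU -> A; peptide=MGFNPA
pos 18: CCG -> P; peptide=MGFNPAP
pos 21: AUU -> I; peptide=MGFNPAPI
pos 24: UGA -> STOP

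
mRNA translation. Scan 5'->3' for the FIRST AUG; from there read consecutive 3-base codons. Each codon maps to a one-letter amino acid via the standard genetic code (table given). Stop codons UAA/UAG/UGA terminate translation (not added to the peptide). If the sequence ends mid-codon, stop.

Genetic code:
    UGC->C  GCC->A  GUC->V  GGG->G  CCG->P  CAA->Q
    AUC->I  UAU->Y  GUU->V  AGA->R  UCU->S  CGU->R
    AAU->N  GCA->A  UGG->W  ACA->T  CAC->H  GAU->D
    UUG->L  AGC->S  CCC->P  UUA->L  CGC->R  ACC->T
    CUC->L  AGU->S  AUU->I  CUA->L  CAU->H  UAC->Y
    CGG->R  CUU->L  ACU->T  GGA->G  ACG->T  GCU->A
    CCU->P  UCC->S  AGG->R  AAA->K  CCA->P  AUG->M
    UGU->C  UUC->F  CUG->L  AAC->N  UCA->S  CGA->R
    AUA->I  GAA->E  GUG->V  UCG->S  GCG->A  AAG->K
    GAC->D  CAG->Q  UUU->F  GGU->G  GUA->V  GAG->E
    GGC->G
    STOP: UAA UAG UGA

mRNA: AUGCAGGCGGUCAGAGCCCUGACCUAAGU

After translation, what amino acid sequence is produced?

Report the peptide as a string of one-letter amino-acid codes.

Answer: MQAVRALT

Derivation:
start AUG at pos 0
pos 0: AUG -> M; peptide=M
pos 3: CAG -> Q; peptide=MQ
pos 6: GCG -> A; peptide=MQA
pos 9: GUC -> V; peptide=MQAV
pos 12: AGA -> R; peptide=MQAVR
pos 15: GCC -> A; peptide=MQAVRA
pos 18: CUG -> L; peptide=MQAVRAL
pos 21: ACC -> T; peptide=MQAVRALT
pos 24: UAA -> STOP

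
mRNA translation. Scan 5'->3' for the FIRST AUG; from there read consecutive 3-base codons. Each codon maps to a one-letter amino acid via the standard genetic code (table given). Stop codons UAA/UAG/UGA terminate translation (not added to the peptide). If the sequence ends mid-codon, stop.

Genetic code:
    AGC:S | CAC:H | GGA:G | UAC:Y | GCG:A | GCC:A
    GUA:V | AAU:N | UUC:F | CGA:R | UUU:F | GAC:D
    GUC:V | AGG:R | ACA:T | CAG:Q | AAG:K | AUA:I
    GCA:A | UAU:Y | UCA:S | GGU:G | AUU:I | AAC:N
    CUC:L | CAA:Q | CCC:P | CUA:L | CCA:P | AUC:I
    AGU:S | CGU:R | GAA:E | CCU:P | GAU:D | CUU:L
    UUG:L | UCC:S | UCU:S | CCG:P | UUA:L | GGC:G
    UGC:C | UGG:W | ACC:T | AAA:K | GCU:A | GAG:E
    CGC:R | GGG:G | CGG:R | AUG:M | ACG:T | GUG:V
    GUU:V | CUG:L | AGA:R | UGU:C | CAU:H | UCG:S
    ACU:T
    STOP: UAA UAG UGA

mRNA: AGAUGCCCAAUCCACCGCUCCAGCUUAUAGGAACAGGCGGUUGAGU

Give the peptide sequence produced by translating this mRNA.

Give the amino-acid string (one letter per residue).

Answer: MPNPPLQLIGTGG

Derivation:
start AUG at pos 2
pos 2: AUG -> M; peptide=M
pos 5: CCC -> P; peptide=MP
pos 8: AAU -> N; peptide=MPN
pos 11: CCA -> P; peptide=MPNP
pos 14: CCG -> P; peptide=MPNPP
pos 17: CUC -> L; peptide=MPNPPL
pos 20: CAG -> Q; peptide=MPNPPLQ
pos 23: CUU -> L; peptide=MPNPPLQL
pos 26: AUA -> I; peptide=MPNPPLQLI
pos 29: GGA -> G; peptide=MPNPPLQLIG
pos 32: ACA -> T; peptide=MPNPPLQLIGT
pos 35: GGC -> G; peptide=MPNPPLQLIGTG
pos 38: GGU -> G; peptide=MPNPPLQLIGTGG
pos 41: UGA -> STOP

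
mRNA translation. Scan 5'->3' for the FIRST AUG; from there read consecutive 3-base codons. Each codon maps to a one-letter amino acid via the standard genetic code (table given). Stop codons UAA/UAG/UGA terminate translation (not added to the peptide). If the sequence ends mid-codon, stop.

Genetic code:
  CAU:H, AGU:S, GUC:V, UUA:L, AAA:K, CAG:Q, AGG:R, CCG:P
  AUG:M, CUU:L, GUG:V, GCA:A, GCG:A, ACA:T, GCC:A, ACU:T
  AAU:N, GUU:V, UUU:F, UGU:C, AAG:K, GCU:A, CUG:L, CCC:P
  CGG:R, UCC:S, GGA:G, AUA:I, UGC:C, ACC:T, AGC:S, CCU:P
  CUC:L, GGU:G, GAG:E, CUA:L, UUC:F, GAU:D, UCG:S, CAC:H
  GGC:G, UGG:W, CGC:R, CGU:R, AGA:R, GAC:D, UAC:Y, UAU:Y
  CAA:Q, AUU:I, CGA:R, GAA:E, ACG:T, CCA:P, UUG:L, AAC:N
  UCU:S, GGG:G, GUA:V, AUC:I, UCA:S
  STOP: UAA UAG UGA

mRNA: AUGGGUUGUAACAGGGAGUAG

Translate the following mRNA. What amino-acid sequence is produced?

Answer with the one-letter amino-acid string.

start AUG at pos 0
pos 0: AUG -> M; peptide=M
pos 3: GGU -> G; peptide=MG
pos 6: UGU -> C; peptide=MGC
pos 9: AAC -> N; peptide=MGCN
pos 12: AGG -> R; peptide=MGCNR
pos 15: GAG -> E; peptide=MGCNRE
pos 18: UAG -> STOP

Answer: MGCNRE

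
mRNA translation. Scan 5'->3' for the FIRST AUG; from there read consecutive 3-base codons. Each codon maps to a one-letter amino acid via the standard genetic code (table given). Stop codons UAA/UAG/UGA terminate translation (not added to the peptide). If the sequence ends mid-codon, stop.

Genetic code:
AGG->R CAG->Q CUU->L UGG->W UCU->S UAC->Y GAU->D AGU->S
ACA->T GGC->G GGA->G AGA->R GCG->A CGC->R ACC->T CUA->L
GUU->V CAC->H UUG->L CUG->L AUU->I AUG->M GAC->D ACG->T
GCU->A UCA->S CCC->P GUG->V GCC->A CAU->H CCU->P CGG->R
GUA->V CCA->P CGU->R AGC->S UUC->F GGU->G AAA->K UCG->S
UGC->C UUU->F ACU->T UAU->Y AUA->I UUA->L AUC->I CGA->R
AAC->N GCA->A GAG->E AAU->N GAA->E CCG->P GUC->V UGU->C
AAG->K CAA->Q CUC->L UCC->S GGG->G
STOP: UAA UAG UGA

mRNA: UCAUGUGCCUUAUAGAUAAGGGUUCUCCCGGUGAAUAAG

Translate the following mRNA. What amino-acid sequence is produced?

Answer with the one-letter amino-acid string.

Answer: MCLIDKGSPGE

Derivation:
start AUG at pos 2
pos 2: AUG -> M; peptide=M
pos 5: UGC -> C; peptide=MC
pos 8: CUU -> L; peptide=MCL
pos 11: AUA -> I; peptide=MCLI
pos 14: GAU -> D; peptide=MCLID
pos 17: AAG -> K; peptide=MCLIDK
pos 20: GGU -> G; peptide=MCLIDKG
pos 23: UCU -> S; peptide=MCLIDKGS
pos 26: CCC -> P; peptide=MCLIDKGSP
pos 29: GGU -> G; peptide=MCLIDKGSPG
pos 32: GAA -> E; peptide=MCLIDKGSPGE
pos 35: UAA -> STOP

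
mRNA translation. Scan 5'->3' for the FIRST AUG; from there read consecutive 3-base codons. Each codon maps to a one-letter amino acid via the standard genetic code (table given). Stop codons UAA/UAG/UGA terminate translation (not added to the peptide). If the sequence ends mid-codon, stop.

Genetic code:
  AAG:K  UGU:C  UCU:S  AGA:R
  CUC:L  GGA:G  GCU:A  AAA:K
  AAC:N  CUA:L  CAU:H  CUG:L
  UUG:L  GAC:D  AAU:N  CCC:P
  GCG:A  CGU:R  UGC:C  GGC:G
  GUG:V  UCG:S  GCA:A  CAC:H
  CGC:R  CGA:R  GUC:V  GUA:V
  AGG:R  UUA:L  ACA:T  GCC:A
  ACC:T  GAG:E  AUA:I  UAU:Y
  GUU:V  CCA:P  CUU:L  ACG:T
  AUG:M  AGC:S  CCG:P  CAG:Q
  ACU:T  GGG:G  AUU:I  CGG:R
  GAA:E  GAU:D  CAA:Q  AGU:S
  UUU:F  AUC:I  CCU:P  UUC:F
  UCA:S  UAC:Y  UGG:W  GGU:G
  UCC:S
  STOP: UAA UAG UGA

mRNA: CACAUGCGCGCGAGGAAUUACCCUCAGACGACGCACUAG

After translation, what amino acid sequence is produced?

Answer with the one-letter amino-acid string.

Answer: MRARNYPQTTH

Derivation:
start AUG at pos 3
pos 3: AUG -> M; peptide=M
pos 6: CGC -> R; peptide=MR
pos 9: GCG -> A; peptide=MRA
pos 12: AGG -> R; peptide=MRAR
pos 15: AAU -> N; peptide=MRARN
pos 18: UAC -> Y; peptide=MRARNY
pos 21: CCU -> P; peptide=MRARNYP
pos 24: CAG -> Q; peptide=MRARNYPQ
pos 27: ACG -> T; peptide=MRARNYPQT
pos 30: ACG -> T; peptide=MRARNYPQTT
pos 33: CAC -> H; peptide=MRARNYPQTTH
pos 36: UAG -> STOP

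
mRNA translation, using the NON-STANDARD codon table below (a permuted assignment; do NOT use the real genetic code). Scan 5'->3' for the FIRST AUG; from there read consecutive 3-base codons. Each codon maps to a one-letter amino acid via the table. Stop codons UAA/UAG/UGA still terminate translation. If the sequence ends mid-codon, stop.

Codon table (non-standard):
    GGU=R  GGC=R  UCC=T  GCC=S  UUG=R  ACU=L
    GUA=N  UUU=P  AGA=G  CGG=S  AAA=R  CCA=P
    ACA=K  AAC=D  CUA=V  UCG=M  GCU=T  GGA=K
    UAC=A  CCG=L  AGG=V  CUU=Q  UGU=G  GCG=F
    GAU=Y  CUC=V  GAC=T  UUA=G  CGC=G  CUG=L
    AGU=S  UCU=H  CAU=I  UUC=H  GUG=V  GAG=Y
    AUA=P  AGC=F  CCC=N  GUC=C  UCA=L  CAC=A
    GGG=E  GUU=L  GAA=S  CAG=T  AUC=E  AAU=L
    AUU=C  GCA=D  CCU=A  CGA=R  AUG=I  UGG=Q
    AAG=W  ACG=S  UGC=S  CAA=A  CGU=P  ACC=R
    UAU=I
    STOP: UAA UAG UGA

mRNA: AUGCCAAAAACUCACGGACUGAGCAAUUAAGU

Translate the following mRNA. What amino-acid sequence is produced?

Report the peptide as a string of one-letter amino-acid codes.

start AUG at pos 0
pos 0: AUG -> I; peptide=I
pos 3: CCA -> P; peptide=IP
pos 6: AAA -> R; peptide=IPR
pos 9: ACU -> L; peptide=IPRL
pos 12: CAC -> A; peptide=IPRLA
pos 15: GGA -> K; peptide=IPRLAK
pos 18: CUG -> L; peptide=IPRLAKL
pos 21: AGC -> F; peptide=IPRLAKLF
pos 24: AAU -> L; peptide=IPRLAKLFL
pos 27: UAA -> STOP

Answer: IPRLAKLFL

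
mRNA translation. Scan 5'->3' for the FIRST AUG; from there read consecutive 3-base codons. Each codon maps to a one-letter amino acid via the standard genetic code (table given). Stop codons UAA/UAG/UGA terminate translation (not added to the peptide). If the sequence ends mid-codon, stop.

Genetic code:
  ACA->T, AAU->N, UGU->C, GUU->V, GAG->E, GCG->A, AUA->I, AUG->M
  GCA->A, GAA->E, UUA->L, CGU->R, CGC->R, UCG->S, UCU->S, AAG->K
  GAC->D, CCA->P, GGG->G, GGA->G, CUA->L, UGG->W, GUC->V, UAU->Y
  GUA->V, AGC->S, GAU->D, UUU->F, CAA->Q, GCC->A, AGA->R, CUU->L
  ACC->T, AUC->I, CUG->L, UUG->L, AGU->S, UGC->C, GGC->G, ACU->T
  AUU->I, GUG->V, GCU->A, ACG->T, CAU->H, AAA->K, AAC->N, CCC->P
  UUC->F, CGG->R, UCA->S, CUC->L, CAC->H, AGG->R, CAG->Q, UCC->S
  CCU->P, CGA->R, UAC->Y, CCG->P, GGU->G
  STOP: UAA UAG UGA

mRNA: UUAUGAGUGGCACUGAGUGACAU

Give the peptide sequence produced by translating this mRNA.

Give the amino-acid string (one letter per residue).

start AUG at pos 2
pos 2: AUG -> M; peptide=M
pos 5: AGU -> S; peptide=MS
pos 8: GGC -> G; peptide=MSG
pos 11: ACU -> T; peptide=MSGT
pos 14: GAG -> E; peptide=MSGTE
pos 17: UGA -> STOP

Answer: MSGTE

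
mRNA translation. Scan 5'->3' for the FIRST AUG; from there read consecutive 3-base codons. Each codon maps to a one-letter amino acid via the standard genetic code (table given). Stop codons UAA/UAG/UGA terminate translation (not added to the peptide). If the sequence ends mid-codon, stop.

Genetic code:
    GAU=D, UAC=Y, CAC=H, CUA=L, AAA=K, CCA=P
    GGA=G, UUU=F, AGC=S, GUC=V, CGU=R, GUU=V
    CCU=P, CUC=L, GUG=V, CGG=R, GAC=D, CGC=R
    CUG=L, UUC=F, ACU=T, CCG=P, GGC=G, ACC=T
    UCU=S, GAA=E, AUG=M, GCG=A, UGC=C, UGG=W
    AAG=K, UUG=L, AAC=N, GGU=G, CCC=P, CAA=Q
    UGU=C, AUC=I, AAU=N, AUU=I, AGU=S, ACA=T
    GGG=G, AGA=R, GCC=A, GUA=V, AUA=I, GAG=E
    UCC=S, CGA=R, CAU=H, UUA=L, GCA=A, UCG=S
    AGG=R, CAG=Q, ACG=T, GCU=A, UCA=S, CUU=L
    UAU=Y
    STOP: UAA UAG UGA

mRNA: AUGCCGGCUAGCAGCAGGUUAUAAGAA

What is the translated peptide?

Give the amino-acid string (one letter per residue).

Answer: MPASSRL

Derivation:
start AUG at pos 0
pos 0: AUG -> M; peptide=M
pos 3: CCG -> P; peptide=MP
pos 6: GCU -> A; peptide=MPA
pos 9: AGC -> S; peptide=MPAS
pos 12: AGC -> S; peptide=MPASS
pos 15: AGG -> R; peptide=MPASSR
pos 18: UUA -> L; peptide=MPASSRL
pos 21: UAA -> STOP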